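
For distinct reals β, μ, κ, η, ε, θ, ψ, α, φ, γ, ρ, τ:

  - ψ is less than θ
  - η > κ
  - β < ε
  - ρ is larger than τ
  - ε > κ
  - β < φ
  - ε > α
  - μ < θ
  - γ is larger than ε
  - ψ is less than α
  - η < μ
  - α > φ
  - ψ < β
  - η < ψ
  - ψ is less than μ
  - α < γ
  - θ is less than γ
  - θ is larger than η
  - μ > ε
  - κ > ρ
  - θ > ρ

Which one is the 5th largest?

α

The consecutive relations fix a unique order: τ < ρ < κ < η < ψ < β < φ < α < ε < μ < θ < γ.
The 5th largest is α.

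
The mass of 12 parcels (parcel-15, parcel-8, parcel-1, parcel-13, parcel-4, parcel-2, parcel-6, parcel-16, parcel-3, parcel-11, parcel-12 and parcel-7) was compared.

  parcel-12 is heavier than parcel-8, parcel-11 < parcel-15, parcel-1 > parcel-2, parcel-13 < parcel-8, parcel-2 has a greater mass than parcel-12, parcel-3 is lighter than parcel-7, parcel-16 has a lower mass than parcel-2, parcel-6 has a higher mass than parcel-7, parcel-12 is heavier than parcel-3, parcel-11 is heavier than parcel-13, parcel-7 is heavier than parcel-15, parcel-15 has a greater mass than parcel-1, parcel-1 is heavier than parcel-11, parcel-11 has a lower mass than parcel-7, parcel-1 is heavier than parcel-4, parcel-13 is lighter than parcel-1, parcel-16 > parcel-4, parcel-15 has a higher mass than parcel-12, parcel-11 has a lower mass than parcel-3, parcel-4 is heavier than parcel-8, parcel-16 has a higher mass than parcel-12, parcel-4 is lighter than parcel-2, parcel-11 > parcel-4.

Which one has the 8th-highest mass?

parcel-3

The consecutive relations fix a unique order: parcel-13 < parcel-8 < parcel-4 < parcel-11 < parcel-3 < parcel-12 < parcel-16 < parcel-2 < parcel-1 < parcel-15 < parcel-7 < parcel-6.
Counting 8 from the largest end gives parcel-3.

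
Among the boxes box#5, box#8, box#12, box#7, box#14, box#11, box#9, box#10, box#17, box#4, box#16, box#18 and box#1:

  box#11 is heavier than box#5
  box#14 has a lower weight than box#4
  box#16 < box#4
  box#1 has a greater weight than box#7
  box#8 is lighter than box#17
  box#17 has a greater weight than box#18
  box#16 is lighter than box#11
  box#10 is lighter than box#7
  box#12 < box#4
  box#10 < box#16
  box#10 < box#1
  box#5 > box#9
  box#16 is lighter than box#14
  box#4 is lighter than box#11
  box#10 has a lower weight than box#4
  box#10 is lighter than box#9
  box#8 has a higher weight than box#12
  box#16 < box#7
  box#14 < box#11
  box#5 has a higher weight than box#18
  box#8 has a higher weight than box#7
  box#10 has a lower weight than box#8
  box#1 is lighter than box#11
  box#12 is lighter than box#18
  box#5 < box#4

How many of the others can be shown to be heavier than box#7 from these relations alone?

4

From box#7 the given relations immediately reach box#1, box#8.
From those, box#17, box#11 — 4 in total.
Nothing else is reachable above box#7; 4 in all.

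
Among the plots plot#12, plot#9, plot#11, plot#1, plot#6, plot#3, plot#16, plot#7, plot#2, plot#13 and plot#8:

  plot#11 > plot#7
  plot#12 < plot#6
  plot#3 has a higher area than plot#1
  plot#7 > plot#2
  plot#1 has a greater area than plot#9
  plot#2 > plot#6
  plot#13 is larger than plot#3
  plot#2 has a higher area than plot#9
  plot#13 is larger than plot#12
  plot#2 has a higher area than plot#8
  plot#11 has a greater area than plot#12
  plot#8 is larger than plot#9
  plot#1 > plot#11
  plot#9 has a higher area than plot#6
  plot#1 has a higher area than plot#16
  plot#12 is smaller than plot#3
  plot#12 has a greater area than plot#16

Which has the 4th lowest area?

plot#9

The consecutive relations fix a unique order: plot#16 < plot#12 < plot#6 < plot#9 < plot#8 < plot#2 < plot#7 < plot#11 < plot#1 < plot#3 < plot#13.
The 4th smallest is plot#9.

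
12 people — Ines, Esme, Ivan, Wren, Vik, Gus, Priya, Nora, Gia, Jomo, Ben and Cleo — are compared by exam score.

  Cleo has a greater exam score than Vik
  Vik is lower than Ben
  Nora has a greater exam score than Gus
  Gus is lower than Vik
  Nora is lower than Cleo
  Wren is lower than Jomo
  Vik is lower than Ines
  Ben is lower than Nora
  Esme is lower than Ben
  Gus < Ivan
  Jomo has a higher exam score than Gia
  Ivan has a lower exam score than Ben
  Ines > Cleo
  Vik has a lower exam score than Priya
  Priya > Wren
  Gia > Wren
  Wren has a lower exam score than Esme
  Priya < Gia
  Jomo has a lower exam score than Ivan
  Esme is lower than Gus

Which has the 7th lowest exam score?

Piecing the relations together gives one ordering: Wren < Esme < Gus < Vik < Priya < Gia < Jomo < Ivan < Ben < Nora < Cleo < Ines.
The 7th smallest is Jomo.

Jomo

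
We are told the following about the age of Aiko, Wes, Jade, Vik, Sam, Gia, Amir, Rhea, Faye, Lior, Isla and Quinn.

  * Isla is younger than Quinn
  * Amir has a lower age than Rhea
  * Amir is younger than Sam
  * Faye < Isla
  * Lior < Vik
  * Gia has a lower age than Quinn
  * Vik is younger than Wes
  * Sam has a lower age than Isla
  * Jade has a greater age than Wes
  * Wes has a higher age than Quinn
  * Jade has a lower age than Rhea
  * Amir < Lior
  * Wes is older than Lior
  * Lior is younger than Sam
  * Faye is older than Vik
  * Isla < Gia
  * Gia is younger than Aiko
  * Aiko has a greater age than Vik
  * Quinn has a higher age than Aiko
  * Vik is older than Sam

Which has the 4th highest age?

Chaining the given pairs: Amir < Lior < Sam < Vik < Faye < Isla < Gia < Aiko < Quinn < Wes < Jade < Rhea.
The 4th largest is Quinn.

Quinn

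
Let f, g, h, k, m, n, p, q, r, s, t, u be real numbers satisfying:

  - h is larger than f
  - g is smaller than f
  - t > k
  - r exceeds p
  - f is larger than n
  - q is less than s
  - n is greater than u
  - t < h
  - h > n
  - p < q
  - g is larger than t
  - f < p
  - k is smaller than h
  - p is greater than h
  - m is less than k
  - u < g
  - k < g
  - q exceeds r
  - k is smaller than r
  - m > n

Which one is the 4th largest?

Chaining the given pairs: u < n < m < k < t < g < f < h < p < r < q < s.
Counting 4 from the largest end gives p.

p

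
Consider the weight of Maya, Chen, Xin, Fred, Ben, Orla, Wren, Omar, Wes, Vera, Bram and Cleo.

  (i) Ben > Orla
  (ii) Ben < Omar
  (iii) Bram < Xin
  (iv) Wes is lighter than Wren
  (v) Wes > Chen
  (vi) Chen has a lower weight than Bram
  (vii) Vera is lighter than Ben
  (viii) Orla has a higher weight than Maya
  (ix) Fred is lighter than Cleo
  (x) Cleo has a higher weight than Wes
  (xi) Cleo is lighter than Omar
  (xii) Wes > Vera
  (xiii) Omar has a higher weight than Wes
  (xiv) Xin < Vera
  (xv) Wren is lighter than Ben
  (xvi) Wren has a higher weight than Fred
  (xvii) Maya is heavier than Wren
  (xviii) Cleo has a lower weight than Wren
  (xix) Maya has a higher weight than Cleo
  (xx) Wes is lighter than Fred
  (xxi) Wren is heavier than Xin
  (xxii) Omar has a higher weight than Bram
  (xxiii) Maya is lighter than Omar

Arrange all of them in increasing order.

Chen < Bram < Xin < Vera < Wes < Fred < Cleo < Wren < Maya < Orla < Ben < Omar

The consecutive links are each given: Chen < Bram; Bram < Xin; Xin < Vera; Vera < Wes; Wes < Fred; Fred < Cleo; Cleo < Wren; Wren < Maya; Maya < Orla; Orla < Ben; Ben < Omar.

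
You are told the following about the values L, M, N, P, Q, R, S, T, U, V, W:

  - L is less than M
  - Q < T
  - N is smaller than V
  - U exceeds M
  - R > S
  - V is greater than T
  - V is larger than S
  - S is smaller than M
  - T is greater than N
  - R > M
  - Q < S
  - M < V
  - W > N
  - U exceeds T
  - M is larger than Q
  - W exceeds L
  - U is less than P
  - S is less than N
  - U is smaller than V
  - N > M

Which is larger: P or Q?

P

Link the given pairs in sequence: Q < S; S < M; M < N; N < T; T < U; U < P.
Chaining these gives Q < S < M < N < T < U < P.
So Q < P; P is the larger of the two.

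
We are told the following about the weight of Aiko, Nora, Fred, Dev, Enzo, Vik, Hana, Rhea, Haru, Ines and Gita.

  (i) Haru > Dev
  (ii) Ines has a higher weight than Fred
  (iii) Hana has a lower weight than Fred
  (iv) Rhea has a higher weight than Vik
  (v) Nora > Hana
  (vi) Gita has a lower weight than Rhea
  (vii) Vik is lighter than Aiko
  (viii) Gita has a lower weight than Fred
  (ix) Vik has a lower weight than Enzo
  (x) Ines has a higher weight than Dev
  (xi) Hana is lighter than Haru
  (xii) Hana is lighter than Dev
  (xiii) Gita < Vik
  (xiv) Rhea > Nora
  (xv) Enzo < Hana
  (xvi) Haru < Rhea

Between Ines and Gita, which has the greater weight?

Ines

Gita < Vik and Vik < Enzo give Gita < Enzo.
Then Enzo < Hana extends the chain to Hana.
With Hana < Fred: Gita < Vik < Enzo < Hana < Fred.
Then Fred < Ines extends the chain to Ines.
So Gita < Ines; Ines is the heavier of the two.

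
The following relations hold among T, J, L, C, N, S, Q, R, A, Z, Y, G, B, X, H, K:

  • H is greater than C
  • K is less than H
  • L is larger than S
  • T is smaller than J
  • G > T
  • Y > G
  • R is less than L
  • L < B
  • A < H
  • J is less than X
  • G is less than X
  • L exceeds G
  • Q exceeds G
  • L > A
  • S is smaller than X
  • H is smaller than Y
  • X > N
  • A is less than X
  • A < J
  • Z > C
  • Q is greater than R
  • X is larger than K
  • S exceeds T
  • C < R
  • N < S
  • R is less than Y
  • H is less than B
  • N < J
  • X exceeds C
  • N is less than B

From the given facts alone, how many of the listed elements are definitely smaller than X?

8

From X the given relations immediately reach A, C, K, G, N, S, J.
From those, T — 8 in total.
Nothing else is reachable below X; 8 in all.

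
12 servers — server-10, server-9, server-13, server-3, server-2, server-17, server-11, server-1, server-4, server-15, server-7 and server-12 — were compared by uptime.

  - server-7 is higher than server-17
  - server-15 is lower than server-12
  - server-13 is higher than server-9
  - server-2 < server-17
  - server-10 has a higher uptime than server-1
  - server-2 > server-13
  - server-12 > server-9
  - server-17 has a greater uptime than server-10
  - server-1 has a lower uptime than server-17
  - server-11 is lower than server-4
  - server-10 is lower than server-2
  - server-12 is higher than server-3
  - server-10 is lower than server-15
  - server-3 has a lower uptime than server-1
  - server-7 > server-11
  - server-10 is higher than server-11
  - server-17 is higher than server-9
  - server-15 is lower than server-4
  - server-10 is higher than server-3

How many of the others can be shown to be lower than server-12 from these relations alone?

Directly below server-12: server-3, server-9, server-15.
One step further: server-10 (4 so far).
One step further: server-11, server-1 (6 so far).
Nothing else is reachable below server-12; 6 in all.

6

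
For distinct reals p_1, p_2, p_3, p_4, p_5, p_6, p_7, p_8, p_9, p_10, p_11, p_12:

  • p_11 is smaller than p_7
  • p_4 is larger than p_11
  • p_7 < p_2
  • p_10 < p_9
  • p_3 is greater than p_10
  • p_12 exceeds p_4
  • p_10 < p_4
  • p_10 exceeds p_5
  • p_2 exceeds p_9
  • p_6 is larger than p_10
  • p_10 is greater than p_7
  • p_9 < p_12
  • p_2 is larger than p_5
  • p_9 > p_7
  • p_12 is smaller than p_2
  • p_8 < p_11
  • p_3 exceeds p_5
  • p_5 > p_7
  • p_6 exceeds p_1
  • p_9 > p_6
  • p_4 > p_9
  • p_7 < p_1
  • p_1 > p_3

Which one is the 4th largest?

Chaining the given pairs: p_8 < p_11 < p_7 < p_5 < p_10 < p_3 < p_1 < p_6 < p_9 < p_4 < p_12 < p_2.
Counting 4 from the largest end gives p_9.

p_9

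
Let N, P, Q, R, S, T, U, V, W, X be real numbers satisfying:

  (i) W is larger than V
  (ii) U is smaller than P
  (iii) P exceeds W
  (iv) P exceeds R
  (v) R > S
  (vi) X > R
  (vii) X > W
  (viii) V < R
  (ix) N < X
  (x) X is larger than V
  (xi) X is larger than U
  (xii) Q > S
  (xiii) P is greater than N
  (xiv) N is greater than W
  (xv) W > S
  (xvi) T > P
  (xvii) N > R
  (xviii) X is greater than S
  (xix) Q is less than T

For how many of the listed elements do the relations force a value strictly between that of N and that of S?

2

Chaining upward from S reaches: R, W, Q, X, P, T.
Chaining downward from N reaches: V, R, W.
Strictly between S and N are those in both lists: R, W — 2 elements.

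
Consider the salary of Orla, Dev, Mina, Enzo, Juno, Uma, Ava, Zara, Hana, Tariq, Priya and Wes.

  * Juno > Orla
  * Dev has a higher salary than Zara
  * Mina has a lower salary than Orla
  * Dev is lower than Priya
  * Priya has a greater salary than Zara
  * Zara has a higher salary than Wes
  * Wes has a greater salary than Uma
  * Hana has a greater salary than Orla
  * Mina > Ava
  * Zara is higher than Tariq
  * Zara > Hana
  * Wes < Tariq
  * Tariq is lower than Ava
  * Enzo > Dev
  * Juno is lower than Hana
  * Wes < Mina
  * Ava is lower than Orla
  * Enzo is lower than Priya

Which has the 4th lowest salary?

Ava

The consecutive relations fix a unique order: Uma < Wes < Tariq < Ava < Mina < Orla < Juno < Hana < Zara < Dev < Enzo < Priya.
Counting 4 from the smallest end gives Ava.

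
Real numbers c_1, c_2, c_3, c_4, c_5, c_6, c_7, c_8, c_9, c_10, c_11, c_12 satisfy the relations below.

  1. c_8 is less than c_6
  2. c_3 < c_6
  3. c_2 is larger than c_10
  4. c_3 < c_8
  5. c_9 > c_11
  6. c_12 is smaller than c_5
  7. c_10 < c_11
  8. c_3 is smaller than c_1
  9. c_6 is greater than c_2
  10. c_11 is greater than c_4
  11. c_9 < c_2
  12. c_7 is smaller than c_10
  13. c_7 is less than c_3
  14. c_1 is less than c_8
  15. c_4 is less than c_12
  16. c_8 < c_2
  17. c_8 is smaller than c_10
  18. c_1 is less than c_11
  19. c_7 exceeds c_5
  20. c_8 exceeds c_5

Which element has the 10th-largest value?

The consecutive relations fix a unique order: c_4 < c_12 < c_5 < c_7 < c_3 < c_1 < c_8 < c_10 < c_11 < c_9 < c_2 < c_6.
The 10th largest is c_5.

c_5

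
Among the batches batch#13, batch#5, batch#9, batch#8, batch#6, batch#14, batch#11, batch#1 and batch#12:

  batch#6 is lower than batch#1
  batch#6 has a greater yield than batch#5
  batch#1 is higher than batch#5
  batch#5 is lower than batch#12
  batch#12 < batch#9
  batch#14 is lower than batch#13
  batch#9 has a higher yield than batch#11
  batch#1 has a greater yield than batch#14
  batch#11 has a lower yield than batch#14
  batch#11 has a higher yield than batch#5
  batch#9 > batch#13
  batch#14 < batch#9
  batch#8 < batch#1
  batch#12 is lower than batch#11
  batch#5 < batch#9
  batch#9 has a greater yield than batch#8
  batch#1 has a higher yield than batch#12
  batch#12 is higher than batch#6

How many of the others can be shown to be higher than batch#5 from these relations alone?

7

Directly above batch#5: batch#6, batch#12, batch#11, batch#1, batch#9.
One step further: batch#14 (6 so far).
One step further: batch#13 (7 so far).
No other element is forced above batch#5 by the given relations, so the count is 7.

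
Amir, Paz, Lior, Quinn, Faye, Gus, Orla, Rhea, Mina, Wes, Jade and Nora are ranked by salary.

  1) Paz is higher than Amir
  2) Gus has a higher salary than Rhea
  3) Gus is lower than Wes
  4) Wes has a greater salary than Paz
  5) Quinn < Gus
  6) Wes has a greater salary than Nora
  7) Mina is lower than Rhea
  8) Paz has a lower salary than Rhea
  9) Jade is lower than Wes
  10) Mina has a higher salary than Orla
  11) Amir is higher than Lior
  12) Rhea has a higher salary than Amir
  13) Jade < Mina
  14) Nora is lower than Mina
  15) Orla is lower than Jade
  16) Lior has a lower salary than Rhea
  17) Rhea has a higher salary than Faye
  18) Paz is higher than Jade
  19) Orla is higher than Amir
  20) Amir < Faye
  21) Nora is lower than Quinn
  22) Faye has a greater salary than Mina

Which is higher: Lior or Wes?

Wes

Link the given pairs in sequence: Lior < Amir; Amir < Orla; Orla < Jade; Jade < Mina; Mina < Faye; Faye < Rhea; Rhea < Gus; Gus < Wes.
Chaining these gives Lior < Amir < Orla < Jade < Mina < Faye < Rhea < Gus < Wes.
So Lior < Wes; Wes is the higher of the two.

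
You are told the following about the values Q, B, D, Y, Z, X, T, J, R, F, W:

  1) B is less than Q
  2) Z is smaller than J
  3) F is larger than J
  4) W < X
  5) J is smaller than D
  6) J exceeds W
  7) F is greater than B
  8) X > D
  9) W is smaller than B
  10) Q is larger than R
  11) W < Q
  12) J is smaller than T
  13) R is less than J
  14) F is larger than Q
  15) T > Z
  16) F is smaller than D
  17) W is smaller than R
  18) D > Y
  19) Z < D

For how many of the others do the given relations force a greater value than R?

Directly above R: J, Q.
One step further: T, F, D (5 so far).
One step further: X (6 so far).
Nothing else is reachable above R; 6 in all.

6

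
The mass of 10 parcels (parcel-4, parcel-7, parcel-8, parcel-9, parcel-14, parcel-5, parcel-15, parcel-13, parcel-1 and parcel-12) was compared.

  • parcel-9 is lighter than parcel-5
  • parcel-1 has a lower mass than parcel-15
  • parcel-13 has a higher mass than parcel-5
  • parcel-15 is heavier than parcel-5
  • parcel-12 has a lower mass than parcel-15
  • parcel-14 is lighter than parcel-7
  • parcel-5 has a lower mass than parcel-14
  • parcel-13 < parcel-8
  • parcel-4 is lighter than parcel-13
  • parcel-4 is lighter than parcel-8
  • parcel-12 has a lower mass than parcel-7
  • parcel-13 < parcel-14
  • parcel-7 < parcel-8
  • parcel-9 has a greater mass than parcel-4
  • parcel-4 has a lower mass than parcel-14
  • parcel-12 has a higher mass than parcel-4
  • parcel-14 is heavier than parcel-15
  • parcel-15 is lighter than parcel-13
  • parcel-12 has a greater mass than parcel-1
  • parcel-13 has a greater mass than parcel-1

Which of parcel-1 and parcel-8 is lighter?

parcel-1 < parcel-12 and parcel-12 < parcel-15 give parcel-1 < parcel-15.
With parcel-15 < parcel-13: parcel-1 < parcel-12 < parcel-15 < parcel-13.
Then parcel-13 < parcel-14 extends the chain to parcel-14.
With parcel-14 < parcel-7: parcel-1 < parcel-12 < parcel-15 < parcel-13 < parcel-14 < parcel-7.
With parcel-7 < parcel-8: parcel-1 < parcel-12 < parcel-15 < parcel-13 < parcel-14 < parcel-7 < parcel-8.
So parcel-1 < parcel-8; parcel-1 is the lighter of the two.

parcel-1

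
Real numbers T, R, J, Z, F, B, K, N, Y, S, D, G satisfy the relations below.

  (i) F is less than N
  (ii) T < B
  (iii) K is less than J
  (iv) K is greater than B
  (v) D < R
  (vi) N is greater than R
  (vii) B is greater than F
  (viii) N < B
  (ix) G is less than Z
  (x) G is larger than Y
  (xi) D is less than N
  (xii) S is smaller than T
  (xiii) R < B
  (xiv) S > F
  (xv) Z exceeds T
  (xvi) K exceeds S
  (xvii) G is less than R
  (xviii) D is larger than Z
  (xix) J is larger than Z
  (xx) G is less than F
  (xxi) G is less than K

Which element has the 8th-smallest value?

The consecutive relations fix a unique order: Y < G < F < S < T < Z < D < R < N < B < K < J.
Counting 8 from the smallest end gives R.

R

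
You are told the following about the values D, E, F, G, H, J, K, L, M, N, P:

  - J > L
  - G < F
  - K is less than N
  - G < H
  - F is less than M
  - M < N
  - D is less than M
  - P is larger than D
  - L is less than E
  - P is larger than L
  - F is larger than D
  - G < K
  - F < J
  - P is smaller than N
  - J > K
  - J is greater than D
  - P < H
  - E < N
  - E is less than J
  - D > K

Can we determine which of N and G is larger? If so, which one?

G < K < D < F < M < N, by transitivity through K, D, F, M.
So N is larger.

N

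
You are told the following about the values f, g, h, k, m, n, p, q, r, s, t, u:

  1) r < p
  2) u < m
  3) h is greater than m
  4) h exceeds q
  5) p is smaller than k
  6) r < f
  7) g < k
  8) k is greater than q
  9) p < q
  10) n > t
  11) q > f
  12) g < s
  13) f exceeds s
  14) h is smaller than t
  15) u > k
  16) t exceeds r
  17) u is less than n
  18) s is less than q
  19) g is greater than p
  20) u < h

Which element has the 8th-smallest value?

u

Chaining the given pairs: r < p < g < s < f < q < k < u < m < h < t < n.
The 8th smallest is u.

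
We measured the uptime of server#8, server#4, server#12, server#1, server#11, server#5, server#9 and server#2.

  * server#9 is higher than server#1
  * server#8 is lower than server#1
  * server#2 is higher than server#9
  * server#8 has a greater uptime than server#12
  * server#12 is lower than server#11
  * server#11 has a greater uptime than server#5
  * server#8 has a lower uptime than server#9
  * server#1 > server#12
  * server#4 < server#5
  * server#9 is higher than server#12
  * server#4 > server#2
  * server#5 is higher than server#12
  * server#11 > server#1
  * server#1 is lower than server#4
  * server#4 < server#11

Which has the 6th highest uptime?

server#1

Piecing the relations together gives one ordering: server#12 < server#8 < server#1 < server#9 < server#2 < server#4 < server#5 < server#11.
Counting 6 from the largest end gives server#1.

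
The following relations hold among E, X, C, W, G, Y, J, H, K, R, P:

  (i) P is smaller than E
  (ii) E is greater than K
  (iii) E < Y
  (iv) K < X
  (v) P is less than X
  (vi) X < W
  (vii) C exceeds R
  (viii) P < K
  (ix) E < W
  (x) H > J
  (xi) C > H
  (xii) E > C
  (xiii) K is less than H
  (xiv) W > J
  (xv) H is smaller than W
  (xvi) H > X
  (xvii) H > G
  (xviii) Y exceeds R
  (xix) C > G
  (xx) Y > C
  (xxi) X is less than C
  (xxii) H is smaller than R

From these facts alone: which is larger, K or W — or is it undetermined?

W

Link the given pairs in sequence: K < X; X < H; H < R; R < C; C < E; E < W.
Chaining these gives K < X < H < R < C < E < W.
So W is larger.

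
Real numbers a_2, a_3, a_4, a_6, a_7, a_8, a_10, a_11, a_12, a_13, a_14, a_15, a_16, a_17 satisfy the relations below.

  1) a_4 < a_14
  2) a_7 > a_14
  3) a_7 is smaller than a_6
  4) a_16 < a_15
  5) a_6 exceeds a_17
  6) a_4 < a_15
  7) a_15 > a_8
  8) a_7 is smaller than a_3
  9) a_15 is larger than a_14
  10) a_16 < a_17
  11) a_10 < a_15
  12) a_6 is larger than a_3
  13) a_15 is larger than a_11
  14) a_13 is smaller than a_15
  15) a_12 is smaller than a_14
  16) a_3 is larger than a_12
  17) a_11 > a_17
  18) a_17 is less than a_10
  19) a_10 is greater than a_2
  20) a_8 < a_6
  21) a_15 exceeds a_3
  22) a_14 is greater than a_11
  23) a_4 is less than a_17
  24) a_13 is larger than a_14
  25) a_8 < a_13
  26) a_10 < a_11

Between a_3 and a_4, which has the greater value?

a_3

a_4 < a_17 and a_17 < a_10 give a_4 < a_10.
With a_10 < a_11: a_4 < a_17 < a_10 < a_11.
Then a_11 < a_14 extends the chain to a_14.
Then a_14 < a_7 extends the chain to a_7.
Then a_7 < a_3 extends the chain to a_3.
So a_4 < a_3; a_3 is the larger of the two.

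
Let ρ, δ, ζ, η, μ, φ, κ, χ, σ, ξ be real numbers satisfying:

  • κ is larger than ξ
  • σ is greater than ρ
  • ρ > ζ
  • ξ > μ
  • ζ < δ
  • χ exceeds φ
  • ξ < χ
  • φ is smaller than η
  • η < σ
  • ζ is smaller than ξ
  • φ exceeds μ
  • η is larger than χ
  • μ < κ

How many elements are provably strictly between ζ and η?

Chaining upward from ζ reaches: ξ, ρ, κ, χ, σ, δ.
Chaining downward from η reaches: μ, ξ, φ, χ.
Strictly between ζ and η are those in both lists: ξ, χ — 2 elements.

2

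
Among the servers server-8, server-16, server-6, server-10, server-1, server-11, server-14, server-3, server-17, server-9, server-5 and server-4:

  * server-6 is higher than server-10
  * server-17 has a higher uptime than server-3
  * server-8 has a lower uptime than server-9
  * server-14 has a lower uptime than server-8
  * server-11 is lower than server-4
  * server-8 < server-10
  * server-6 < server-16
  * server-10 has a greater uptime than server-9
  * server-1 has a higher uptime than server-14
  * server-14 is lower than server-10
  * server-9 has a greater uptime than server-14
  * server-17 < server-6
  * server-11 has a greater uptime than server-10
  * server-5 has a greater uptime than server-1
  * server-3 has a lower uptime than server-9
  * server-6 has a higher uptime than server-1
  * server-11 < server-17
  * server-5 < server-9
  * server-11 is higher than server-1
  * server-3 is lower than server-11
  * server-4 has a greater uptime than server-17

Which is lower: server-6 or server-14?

server-14

The relevant relations are server-14 < server-1; server-1 < server-5; server-5 < server-9; server-9 < server-10; server-10 < server-11; server-11 < server-17; server-17 < server-6.
Together: server-14 < server-1 < server-5 < server-9 < server-10 < server-11 < server-17 < server-6.
So server-14 < server-6; server-14 is the lower of the two.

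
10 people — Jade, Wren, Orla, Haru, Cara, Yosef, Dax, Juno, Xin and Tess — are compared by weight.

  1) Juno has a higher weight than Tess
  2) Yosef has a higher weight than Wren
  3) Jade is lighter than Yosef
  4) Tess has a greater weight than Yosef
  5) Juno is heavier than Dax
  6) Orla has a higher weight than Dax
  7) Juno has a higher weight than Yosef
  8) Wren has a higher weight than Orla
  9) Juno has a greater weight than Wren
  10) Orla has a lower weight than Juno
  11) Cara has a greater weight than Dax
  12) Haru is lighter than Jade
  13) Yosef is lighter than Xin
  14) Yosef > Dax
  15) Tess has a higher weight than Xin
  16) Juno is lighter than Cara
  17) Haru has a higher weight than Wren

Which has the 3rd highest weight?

Tess

The consecutive relations fix a unique order: Dax < Orla < Wren < Haru < Jade < Yosef < Xin < Tess < Juno < Cara.
The 3rd largest is Tess.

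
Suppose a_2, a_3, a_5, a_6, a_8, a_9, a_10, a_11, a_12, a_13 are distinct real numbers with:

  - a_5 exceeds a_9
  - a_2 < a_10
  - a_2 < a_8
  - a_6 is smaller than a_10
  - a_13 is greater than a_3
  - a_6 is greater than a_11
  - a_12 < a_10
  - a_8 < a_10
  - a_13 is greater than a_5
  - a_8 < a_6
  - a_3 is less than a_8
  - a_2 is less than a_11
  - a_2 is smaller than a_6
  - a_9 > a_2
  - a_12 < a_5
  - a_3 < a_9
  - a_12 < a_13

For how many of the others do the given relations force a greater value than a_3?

6

Directly above a_3: a_8, a_9, a_13.
One step further: a_6, a_5, a_10 (6 so far).
Nothing else is reachable above a_3; 6 in all.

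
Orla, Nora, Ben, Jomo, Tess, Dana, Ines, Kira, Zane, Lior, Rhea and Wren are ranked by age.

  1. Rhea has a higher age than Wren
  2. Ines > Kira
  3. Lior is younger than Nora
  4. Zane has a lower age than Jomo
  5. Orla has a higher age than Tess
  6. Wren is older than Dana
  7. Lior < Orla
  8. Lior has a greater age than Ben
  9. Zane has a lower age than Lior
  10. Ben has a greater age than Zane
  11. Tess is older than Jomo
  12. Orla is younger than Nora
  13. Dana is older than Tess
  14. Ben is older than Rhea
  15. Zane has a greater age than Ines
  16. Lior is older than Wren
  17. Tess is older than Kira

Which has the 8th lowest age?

Rhea

Chaining the given pairs: Kira < Ines < Zane < Jomo < Tess < Dana < Wren < Rhea < Ben < Lior < Orla < Nora.
Counting 8 from the smallest end gives Rhea.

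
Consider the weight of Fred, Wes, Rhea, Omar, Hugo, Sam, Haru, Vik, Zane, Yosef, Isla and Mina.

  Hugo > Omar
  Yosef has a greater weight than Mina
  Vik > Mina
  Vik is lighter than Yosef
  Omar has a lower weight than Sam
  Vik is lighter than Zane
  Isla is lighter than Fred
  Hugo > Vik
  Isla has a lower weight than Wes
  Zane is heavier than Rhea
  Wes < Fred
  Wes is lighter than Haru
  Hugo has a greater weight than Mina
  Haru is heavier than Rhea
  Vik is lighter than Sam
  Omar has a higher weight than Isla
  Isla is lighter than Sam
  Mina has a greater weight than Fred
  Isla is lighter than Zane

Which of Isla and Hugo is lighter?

Isla

Isla < Wes and Wes < Fred give Isla < Fred.
With Fred < Mina: Isla < Wes < Fred < Mina.
Then Mina < Vik extends the chain to Vik.
Then Vik < Hugo extends the chain to Hugo.
So Isla < Hugo; Isla is the lighter of the two.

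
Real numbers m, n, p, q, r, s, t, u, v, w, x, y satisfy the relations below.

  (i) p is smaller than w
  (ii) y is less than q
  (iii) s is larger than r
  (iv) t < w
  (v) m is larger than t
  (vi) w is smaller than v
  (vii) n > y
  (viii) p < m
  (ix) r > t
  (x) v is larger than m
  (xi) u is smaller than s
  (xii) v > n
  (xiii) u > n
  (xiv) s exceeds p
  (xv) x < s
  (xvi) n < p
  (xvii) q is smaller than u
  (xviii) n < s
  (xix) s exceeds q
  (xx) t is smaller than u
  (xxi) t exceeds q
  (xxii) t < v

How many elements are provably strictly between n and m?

1

Chaining upward from n reaches: p, w, u, v, s.
Chaining downward from m reaches: y, q, t, p.
Strictly between n and m are those in both lists: p — 1 element.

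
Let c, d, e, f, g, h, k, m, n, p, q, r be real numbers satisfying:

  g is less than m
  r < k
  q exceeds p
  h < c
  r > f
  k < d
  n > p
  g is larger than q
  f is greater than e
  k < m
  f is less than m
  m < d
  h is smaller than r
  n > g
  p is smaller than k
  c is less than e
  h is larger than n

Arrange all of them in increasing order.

Nothing is placed below p, so it is least; from there p < q; q < g; g < n; n < h; h < c; c < e; e < f; f < r; r < k; k < m; m < d, each given directly.

p < q < g < n < h < c < e < f < r < k < m < d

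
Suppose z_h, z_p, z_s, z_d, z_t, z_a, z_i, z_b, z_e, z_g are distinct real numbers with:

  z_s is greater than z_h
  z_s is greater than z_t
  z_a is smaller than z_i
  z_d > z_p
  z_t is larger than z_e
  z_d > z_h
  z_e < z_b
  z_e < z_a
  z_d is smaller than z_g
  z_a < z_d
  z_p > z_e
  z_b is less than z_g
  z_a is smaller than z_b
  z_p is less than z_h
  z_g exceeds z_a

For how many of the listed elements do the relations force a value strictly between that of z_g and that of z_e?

Chaining upward from z_e reaches: z_a, z_b, z_p, z_t, z_h, z_i, z_d, z_s.
Chaining downward from z_g reaches: z_a, z_b, z_p, z_h, z_d.
Strictly between z_e and z_g are those in both lists: z_a, z_b, z_p, z_h, z_d — 5 elements.

5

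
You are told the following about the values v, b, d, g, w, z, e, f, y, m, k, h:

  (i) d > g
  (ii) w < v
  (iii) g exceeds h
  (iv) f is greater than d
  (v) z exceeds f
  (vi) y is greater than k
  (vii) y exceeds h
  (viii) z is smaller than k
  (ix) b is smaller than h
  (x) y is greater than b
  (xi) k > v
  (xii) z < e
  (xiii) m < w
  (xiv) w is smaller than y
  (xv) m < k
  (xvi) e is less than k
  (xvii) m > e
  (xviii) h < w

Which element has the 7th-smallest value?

Chaining the given pairs: b < h < g < d < f < z < e < m < w < v < k < y.
The 7th smallest is e.

e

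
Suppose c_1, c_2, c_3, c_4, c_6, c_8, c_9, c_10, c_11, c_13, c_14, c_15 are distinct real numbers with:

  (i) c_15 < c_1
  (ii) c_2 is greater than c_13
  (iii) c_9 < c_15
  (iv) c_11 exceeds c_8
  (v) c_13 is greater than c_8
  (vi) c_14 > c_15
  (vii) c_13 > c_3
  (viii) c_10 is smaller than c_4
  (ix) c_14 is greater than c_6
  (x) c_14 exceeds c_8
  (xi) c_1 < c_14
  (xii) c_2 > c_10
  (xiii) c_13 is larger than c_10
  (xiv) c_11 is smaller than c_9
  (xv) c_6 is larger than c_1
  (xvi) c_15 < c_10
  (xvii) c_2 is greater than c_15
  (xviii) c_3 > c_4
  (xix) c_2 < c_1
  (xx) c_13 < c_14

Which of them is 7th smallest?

Piecing the relations together gives one ordering: c_8 < c_11 < c_9 < c_15 < c_10 < c_4 < c_3 < c_13 < c_2 < c_1 < c_6 < c_14.
The 7th smallest is c_3.

c_3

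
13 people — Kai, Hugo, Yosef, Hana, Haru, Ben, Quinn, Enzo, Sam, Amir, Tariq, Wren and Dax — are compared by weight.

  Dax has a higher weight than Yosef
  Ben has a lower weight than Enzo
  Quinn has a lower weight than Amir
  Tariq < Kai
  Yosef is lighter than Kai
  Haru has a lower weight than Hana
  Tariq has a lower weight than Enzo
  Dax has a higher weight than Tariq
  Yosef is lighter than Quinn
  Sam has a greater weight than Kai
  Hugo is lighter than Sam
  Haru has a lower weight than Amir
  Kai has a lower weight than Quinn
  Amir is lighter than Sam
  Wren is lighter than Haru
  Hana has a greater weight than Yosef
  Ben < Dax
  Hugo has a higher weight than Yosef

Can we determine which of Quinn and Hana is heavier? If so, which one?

undetermined

Following every chain through Quinn: above Quinn we get Amir, Sam; below Quinn we get Yosef, Tariq, Kai.
Hana is not reached, and no chain runs the other way from Hana to Quinn.
So the given relations leave the order of Quinn and Hana undetermined.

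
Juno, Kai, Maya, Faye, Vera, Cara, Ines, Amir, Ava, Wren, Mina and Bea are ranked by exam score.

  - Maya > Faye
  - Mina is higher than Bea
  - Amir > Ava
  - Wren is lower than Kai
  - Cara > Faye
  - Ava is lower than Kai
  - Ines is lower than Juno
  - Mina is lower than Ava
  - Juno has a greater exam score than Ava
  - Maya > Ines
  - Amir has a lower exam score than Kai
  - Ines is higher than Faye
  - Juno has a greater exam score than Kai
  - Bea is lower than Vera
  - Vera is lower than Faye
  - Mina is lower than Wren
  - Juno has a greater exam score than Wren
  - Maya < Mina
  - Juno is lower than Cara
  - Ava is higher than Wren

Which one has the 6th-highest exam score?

Wren

Chaining the given pairs: Bea < Vera < Faye < Ines < Maya < Mina < Wren < Ava < Amir < Kai < Juno < Cara.
Counting 6 from the largest end gives Wren.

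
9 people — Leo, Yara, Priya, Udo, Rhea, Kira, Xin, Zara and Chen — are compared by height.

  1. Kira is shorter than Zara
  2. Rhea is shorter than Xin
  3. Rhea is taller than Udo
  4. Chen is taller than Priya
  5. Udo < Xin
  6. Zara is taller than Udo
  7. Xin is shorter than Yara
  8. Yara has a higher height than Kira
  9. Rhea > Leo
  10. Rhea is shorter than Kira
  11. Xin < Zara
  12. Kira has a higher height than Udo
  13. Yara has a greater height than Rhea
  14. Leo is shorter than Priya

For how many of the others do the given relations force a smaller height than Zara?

The elements the relations force below Zara are Leo, Udo, Rhea, Xin, Kira — no chain reaches any other.
That is 5.

5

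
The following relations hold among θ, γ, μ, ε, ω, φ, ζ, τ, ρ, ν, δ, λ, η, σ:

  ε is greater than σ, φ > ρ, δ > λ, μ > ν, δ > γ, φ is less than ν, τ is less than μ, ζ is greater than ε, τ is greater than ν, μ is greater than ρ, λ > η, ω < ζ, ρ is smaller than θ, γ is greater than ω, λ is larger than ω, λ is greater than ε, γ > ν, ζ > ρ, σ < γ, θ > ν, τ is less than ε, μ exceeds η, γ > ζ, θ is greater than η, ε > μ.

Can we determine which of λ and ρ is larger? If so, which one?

Following the relations from ρ: ρ < φ < ν < τ < μ < ε < λ.
So λ is larger.

λ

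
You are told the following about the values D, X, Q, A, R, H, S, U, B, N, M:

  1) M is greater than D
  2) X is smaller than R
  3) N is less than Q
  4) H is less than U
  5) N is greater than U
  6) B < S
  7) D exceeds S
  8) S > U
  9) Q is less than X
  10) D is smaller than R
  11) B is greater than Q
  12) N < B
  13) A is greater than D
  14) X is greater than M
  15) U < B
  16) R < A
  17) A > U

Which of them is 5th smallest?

B

Piecing the relations together gives one ordering: H < U < N < Q < B < S < D < M < X < R < A.
Counting 5 from the smallest end gives B.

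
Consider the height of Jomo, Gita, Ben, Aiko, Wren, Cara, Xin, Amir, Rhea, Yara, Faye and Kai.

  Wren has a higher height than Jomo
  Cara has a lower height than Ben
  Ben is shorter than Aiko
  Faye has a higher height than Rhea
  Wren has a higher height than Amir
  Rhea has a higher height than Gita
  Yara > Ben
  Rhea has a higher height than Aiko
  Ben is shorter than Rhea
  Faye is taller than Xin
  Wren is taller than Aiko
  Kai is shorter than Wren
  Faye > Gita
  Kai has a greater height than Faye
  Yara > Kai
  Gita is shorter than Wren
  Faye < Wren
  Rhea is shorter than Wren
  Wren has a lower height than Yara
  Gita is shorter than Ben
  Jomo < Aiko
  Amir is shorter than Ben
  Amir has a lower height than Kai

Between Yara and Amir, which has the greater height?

Following the relations from Amir: Amir < Ben < Aiko < Rhea < Faye < Kai < Wren < Yara.
So Amir < Yara; Yara is the taller of the two.

Yara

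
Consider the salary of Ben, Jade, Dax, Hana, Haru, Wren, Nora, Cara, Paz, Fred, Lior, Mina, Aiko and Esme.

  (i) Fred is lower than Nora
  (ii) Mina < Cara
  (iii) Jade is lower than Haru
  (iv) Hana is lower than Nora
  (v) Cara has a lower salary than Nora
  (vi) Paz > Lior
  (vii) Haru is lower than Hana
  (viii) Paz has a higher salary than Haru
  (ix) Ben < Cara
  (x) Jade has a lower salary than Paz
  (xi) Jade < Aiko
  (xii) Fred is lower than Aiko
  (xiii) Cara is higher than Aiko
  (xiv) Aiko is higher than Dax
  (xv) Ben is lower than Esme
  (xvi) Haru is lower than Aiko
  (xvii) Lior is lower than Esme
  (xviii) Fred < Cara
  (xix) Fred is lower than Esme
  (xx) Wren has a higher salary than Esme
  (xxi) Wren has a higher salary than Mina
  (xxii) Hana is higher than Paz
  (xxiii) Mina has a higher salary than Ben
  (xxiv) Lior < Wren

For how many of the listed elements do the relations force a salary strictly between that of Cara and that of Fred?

1

Chaining upward from Fred reaches: Esme, Aiko, Wren, Nora.
Chaining downward from Cara reaches: Jade, Ben, Haru, Mina, Dax, Aiko.
Strictly between Fred and Cara are those in both lists: Aiko — 1 element.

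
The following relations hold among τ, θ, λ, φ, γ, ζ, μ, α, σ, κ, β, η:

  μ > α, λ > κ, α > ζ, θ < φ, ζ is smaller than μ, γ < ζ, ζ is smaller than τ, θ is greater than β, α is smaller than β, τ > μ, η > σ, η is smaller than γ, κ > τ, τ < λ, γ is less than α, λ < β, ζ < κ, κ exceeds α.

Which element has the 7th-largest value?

Chaining the given pairs: σ < η < γ < ζ < α < μ < τ < κ < λ < β < θ < φ.
The 7th largest is μ.

μ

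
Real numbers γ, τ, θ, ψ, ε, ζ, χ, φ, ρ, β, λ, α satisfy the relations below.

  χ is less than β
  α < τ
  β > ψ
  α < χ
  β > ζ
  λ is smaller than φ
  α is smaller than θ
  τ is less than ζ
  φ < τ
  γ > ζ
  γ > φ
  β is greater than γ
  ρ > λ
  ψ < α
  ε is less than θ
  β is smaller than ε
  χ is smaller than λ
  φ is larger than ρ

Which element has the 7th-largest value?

Chaining the given pairs: ψ < α < χ < λ < ρ < φ < τ < ζ < γ < β < ε < θ.
Counting 7 from the largest end gives φ.

φ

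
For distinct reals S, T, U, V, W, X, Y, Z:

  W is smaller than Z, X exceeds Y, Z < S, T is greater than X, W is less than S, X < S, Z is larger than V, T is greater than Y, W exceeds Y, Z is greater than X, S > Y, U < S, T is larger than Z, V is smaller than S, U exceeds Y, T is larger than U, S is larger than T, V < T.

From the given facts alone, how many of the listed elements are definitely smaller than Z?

4

Directly below Z: V, X, W.
One step further: Y (4 so far).
No other element is forced below Z by the given relations, so the count is 4.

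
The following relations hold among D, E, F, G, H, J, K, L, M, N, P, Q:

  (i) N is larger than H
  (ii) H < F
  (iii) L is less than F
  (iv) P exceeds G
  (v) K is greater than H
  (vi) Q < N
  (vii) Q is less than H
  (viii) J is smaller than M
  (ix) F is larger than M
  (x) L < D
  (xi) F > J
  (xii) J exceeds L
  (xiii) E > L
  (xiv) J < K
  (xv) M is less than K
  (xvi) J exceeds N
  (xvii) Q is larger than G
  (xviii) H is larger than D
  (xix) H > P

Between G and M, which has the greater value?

M

G < Q and Q < H give G < H.
Then H < N extends the chain to N.
Then N < J extends the chain to J.
Then J < M extends the chain to M.
So G < M; M is the larger of the two.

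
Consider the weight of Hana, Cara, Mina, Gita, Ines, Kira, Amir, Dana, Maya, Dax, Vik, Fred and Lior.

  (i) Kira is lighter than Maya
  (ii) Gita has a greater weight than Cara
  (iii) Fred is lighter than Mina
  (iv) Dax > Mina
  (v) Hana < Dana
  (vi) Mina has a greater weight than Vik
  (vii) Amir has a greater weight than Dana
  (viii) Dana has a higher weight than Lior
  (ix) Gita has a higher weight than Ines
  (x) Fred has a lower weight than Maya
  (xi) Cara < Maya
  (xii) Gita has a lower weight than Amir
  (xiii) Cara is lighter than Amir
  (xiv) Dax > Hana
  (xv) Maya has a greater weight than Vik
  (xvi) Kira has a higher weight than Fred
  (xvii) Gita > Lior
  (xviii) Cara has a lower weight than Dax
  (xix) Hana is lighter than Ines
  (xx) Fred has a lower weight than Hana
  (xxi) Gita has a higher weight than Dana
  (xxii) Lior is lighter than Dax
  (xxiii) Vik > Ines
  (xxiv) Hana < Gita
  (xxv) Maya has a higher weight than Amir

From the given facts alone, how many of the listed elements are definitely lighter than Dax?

The elements the relations force below Dax are Lior, Fred, Hana, Ines, Cara, Vik, Mina — no chain reaches any other.
That is 7.

7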